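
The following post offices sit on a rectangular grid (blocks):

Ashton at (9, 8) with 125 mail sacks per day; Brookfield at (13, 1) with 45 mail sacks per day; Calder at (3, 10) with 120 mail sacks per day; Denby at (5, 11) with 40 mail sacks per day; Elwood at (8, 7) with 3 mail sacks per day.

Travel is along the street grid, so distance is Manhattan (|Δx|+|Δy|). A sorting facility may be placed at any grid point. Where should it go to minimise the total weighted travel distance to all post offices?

(9, 8)

Manhattan distance separates: Σwᵢ(|x−xᵢ|+|y−yᵢ|) = Σwᵢ|x−xᵢ| + Σwᵢ|y−yᵢ|, so x and y are optimised independently as 1-D weighted medians.
Total weight W = 333; half = 166.5.
x-coordinate, sorted with cumulative weight:
  x=3 (Calder, w=120) cum 120
  x=5 (Denby, w=40) cum 160
  x=8 (Elwood, w=3) cum 163
  x=9 (Ashton, w=125) cum 288  ← median
  x=13 (Brookfield, w=45) cum 333
⇒ x* = 9
y-coordinate, sorted with cumulative weight:
  y=1 (Brookfield, w=45) cum 45
  y=7 (Elwood, w=3) cum 48
  y=8 (Ashton, w=125) cum 173  ← median
  y=10 (Calder, w=120) cum 293
  y=11 (Denby, w=40) cum 333
⇒ y* = 8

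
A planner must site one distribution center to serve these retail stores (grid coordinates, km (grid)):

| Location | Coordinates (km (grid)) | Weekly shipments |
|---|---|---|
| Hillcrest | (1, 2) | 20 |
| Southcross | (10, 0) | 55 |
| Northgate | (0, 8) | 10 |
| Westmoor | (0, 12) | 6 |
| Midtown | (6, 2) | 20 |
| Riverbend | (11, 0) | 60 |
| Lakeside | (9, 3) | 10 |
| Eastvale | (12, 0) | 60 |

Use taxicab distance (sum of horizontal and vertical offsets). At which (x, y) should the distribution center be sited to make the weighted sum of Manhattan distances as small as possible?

Manhattan distance separates: Σwᵢ(|x−xᵢ|+|y−yᵢ|) = Σwᵢ|x−xᵢ| + Σwᵢ|y−yᵢ|, so x and y are optimised independently as 1-D weighted medians.
Total weight W = 241; half = 120.5.
x-coordinate, sorted with cumulative weight:
  x=0 (Northgate, w=10) cum 10
  x=0 (Westmoor, w=6) cum 16
  x=1 (Hillcrest, w=20) cum 36
  x=6 (Midtown, w=20) cum 56
  x=9 (Lakeside, w=10) cum 66
  x=10 (Southcross, w=55) cum 121  ← median
  x=11 (Riverbend, w=60) cum 181
  x=12 (Eastvale, w=60) cum 241
⇒ x* = 10
y-coordinate, sorted with cumulative weight:
  y=0 (Southcross, w=55) cum 55
  y=0 (Riverbend, w=60) cum 115
  y=0 (Eastvale, w=60) cum 175  ← median
  y=2 (Hillcrest, w=20) cum 195
  y=2 (Midtown, w=20) cum 215
  y=3 (Lakeside, w=10) cum 225
  y=8 (Northgate, w=10) cum 235
  y=12 (Westmoor, w=6) cum 241
⇒ y* = 0

(10, 0)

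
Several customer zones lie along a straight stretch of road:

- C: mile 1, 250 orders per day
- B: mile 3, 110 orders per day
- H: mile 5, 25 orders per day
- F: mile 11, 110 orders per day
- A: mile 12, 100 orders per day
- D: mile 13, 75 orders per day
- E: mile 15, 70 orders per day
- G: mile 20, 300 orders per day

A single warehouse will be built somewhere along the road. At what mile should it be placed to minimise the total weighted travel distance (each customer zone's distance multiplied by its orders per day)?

x = 12

For a sum of weighted absolute distances on a line, the optimum is the weighted median (not the mean). Total weight W = 1040; half-weight = 520.
Sort by position and accumulate weight:
  mile 1 (C, w=250) → cum 250
  mile 3 (B, w=110) → cum 360
  mile 5 (H, w=25) → cum 385
  mile 11 (F, w=110) → cum 495
  mile 12 (A, w=100) → cum 595  ≥ 520 → median here
  mile 13 (D, w=75) → cum 670
  mile 15 (E, w=70) → cum 740
  mile 20 (G, w=300) → cum 1040
Optimal location: mile 12.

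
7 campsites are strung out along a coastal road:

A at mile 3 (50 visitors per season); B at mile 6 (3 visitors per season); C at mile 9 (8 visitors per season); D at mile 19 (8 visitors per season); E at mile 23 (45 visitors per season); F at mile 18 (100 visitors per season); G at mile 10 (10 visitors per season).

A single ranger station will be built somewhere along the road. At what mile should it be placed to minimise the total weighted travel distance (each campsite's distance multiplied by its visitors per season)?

For a sum of weighted absolute distances on a line, the optimum is the weighted median (not the mean). Total weight W = 224; half-weight = 112.
Sort by position and accumulate weight:
  mile 3 (A, w=50) → cum 50
  mile 6 (B, w=3) → cum 53
  mile 9 (C, w=8) → cum 61
  mile 10 (G, w=10) → cum 71
  mile 18 (F, w=100) → cum 171  ≥ 112 → median here
  mile 19 (D, w=8) → cum 179
  mile 23 (E, w=45) → cum 224
Optimal location: mile 18.

x = 18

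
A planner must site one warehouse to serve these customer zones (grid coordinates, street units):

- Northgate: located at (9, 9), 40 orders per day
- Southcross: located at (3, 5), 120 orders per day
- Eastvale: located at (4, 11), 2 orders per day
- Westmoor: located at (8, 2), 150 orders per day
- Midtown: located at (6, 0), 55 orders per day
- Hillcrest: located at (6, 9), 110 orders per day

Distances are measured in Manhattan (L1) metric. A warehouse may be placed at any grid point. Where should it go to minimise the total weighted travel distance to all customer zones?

Manhattan distance separates: Σwᵢ(|x−xᵢ|+|y−yᵢ|) = Σwᵢ|x−xᵢ| + Σwᵢ|y−yᵢ|, so x and y are optimised independently as 1-D weighted medians.
Total weight W = 477; half = 238.5.
x-coordinate, sorted with cumulative weight:
  x=3 (Southcross, w=120) cum 120
  x=4 (Eastvale, w=2) cum 122
  x=6 (Midtown, w=55) cum 177
  x=6 (Hillcrest, w=110) cum 287  ← median
  x=8 (Westmoor, w=150) cum 437
  x=9 (Northgate, w=40) cum 477
⇒ x* = 6
y-coordinate, sorted with cumulative weight:
  y=0 (Midtown, w=55) cum 55
  y=2 (Westmoor, w=150) cum 205
  y=5 (Southcross, w=120) cum 325  ← median
  y=9 (Northgate, w=40) cum 365
  y=9 (Hillcrest, w=110) cum 475
  y=11 (Eastvale, w=2) cum 477
⇒ y* = 5

(6, 5)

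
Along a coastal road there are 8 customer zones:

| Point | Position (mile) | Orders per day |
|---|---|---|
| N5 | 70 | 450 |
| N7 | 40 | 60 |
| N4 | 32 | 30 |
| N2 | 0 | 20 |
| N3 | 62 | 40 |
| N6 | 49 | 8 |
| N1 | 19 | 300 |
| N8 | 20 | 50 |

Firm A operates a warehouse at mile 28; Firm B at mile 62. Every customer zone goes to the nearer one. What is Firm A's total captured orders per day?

460

The indifferent point is the midpoint (28+62)/2 = 45; customer zones left of it (closer to Firm A at 28) go to Firm A, those right go to Firm B.
  N2 at 0 (w=20) → Firm A
  N1 at 19 (w=300) → Firm A
  N8 at 20 (w=50) → Firm A
  N4 at 32 (w=30) → Firm A
  N7 at 40 (w=60) → Firm A
  N6 at 49 (w=8) → Firm B
  N3 at 62 (w=40) → Firm B
  N5 at 70 (w=450) → Firm B
Firm A captures 460; Firm B captures 498.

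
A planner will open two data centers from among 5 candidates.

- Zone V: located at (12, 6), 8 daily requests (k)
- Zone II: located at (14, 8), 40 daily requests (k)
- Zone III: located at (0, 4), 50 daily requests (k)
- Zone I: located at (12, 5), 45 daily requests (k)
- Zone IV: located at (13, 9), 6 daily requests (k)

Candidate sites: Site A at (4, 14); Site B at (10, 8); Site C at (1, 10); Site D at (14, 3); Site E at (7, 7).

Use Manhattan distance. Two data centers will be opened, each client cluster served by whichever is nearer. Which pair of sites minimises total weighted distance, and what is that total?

Evaluate every pair (each demand assigned to the nearer of the two):
  {Site B, Site C}: total = 791
  {Site C, Site D}: total = 812
  {Site B, Site E}: total = 941
  {Site D, Site E}: total = 962
  {Site C, Site E}: total = 1081
  {Site B, Site D}: total = 1096
  {Site A, Site B}: total = 1141
  {Site A, Site D}: total = 1162
  {Site A, Site E}: total = 1231
  {Site A, Site C}: total = 1868
Best pair: {Site B, Site C} with total 791.

{Site B, Site C}, total 791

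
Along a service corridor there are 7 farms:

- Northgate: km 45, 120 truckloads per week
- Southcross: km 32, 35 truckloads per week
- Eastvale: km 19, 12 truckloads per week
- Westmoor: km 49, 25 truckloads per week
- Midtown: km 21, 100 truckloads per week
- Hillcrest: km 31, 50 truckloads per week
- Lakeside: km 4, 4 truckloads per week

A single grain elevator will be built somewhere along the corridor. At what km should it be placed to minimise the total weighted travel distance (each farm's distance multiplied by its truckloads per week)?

x = 32

For a sum of weighted absolute distances on a line, the optimum is the weighted median (not the mean). Total weight W = 346; half-weight = 173.
Sort by position and accumulate weight:
  km 4 (Lakeside, w=4) → cum 4
  km 19 (Eastvale, w=12) → cum 16
  km 21 (Midtown, w=100) → cum 116
  km 31 (Hillcrest, w=50) → cum 166
  km 32 (Southcross, w=35) → cum 201  ≥ 173 → median here
  km 45 (Northgate, w=120) → cum 321
  km 49 (Westmoor, w=25) → cum 346
Optimal location: km 32.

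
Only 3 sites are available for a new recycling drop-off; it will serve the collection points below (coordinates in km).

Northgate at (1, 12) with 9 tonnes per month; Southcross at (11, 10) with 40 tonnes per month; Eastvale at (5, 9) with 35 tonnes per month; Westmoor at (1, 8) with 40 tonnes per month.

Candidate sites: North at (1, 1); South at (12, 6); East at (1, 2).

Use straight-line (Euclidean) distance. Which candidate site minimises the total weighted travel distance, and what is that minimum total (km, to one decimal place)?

Total weighted distance at each candidate:
  North (1, 1): total = 1230.2
  South (12, 6): total = 991.5
  East (1, 2): total = 1124.4
Minimum is at South with total 991.5 km.

South, total 991.5 km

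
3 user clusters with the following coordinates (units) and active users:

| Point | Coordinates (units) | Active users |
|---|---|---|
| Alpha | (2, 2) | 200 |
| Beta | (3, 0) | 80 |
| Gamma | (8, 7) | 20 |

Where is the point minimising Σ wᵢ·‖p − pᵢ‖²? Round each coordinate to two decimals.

The minimiser of Σwᵢ‖p−pᵢ‖² is the weighted centroid p* = (Σwᵢpᵢ)/(Σwᵢ).
Σwᵢ = 300.
Σwᵢxᵢ = 200·2 + 80·3 + 20·8 = 800.
Σwᵢyᵢ = 200·2 + 80·0 + 20·7 = 540.
x* = 800/300 = 2.67, y* = 540/300 = 1.80.

(2.67, 1.80)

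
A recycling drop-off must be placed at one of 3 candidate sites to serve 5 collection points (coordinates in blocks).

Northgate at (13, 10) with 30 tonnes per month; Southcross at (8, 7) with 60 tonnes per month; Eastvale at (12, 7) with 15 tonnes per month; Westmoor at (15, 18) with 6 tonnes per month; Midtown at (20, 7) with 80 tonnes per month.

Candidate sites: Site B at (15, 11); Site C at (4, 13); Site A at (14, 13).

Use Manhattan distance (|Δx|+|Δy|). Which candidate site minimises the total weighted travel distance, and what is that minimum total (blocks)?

Site B, total 1617 blocks

Total weighted distance at each candidate:
  Site B (15, 11): total = 1617
  Site C (4, 13): total = 3026
  Site A (14, 13): total = 1956
Minimum is at Site B with total 1617 blocks.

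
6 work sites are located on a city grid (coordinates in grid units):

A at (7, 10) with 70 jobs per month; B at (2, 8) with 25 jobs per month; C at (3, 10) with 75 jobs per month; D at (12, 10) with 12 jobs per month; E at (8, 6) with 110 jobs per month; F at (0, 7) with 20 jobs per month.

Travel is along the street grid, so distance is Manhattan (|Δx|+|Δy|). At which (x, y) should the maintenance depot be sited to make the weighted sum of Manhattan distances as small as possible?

(7, 10)

Manhattan distance separates: Σwᵢ(|x−xᵢ|+|y−yᵢ|) = Σwᵢ|x−xᵢ| + Σwᵢ|y−yᵢ|, so x and y are optimised independently as 1-D weighted medians.
Total weight W = 312; half = 156.
x-coordinate, sorted with cumulative weight:
  x=0 (F, w=20) cum 20
  x=2 (B, w=25) cum 45
  x=3 (C, w=75) cum 120
  x=7 (A, w=70) cum 190  ← median
  x=8 (E, w=110) cum 300
  x=12 (D, w=12) cum 312
⇒ x* = 7
y-coordinate, sorted with cumulative weight:
  y=6 (E, w=110) cum 110
  y=7 (F, w=20) cum 130
  y=8 (B, w=25) cum 155
  y=10 (A, w=70) cum 225  ← median
  y=10 (C, w=75) cum 300
  y=10 (D, w=12) cum 312
⇒ y* = 10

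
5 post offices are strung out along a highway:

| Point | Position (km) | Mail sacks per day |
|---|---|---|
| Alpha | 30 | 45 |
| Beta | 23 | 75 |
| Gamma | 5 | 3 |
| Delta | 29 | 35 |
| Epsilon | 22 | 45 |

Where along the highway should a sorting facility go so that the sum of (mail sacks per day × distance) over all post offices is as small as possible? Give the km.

x = 23

For a sum of weighted absolute distances on a line, the optimum is the weighted median (not the mean). Total weight W = 203; half-weight = 101.5.
Sort by position and accumulate weight:
  km 5 (Gamma, w=3) → cum 3
  km 22 (Epsilon, w=45) → cum 48
  km 23 (Beta, w=75) → cum 123  ≥ 101.5 → median here
  km 29 (Delta, w=35) → cum 158
  km 30 (Alpha, w=45) → cum 203
Optimal location: km 23.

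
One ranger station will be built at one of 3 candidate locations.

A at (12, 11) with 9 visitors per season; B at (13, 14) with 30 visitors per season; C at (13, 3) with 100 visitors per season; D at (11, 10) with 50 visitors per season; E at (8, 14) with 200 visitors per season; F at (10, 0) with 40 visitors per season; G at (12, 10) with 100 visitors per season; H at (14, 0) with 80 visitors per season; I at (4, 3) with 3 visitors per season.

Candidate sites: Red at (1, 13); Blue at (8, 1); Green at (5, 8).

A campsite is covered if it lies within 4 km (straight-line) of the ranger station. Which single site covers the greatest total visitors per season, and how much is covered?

Coverage radius r = 4 km; a point is covered iff (Δx)²+(Δy)² ≤ 4² = 16.
  Red (1, 13): covers {none} → 0
  Blue (8, 1): covers {F} → 40
  Green (5, 8): covers {none} → 0
Maximum coverage at Blue: 40 visitors per season.

Blue, covering 40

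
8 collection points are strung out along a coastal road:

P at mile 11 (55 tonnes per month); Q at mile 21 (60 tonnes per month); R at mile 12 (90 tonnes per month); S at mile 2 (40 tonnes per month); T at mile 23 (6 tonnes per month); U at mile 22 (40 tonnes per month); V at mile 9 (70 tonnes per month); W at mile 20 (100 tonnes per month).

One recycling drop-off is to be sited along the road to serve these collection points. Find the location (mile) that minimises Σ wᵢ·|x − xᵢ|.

For a sum of weighted absolute distances on a line, the optimum is the weighted median (not the mean). Total weight W = 461; half-weight = 230.5.
Sort by position and accumulate weight:
  mile 2 (S, w=40) → cum 40
  mile 9 (V, w=70) → cum 110
  mile 11 (P, w=55) → cum 165
  mile 12 (R, w=90) → cum 255  ≥ 230.5 → median here
  mile 20 (W, w=100) → cum 355
  mile 21 (Q, w=60) → cum 415
  mile 22 (U, w=40) → cum 455
  mile 23 (T, w=6) → cum 461
Optimal location: mile 12.

x = 12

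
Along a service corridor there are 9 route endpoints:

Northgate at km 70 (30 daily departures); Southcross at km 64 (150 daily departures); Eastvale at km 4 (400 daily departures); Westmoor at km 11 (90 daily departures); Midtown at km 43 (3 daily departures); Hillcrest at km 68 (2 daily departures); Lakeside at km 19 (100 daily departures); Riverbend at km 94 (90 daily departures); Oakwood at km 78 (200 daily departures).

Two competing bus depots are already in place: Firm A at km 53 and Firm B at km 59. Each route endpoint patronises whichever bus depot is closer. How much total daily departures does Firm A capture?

593

The indifferent point is the midpoint (53+59)/2 = 56; route endpoints left of it (closer to Firm A at 53) go to Firm A, those right go to Firm B.
  Eastvale at 4 (w=400) → Firm A
  Westmoor at 11 (w=90) → Firm A
  Lakeside at 19 (w=100) → Firm A
  Midtown at 43 (w=3) → Firm A
  Southcross at 64 (w=150) → Firm B
  Hillcrest at 68 (w=2) → Firm B
  Northgate at 70 (w=30) → Firm B
  Oakwood at 78 (w=200) → Firm B
  Riverbend at 94 (w=90) → Firm B
Firm A captures 593; Firm B captures 472.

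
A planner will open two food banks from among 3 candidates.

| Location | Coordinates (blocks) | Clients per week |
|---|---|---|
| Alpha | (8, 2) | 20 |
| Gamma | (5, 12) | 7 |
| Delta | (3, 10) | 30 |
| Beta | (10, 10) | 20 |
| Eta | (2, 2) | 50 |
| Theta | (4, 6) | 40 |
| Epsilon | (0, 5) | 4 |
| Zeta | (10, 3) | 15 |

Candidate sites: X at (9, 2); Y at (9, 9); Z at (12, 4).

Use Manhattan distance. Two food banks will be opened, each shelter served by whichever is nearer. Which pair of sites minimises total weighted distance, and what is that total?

{X, Y}, total 1067

Evaluate every pair (each demand assigned to the nearer of the two):
  {X, Y}: total = 1067
  {Y, Z}: total = 1436
  {X, Z}: total = 1486
Best pair: {X, Y} with total 1067.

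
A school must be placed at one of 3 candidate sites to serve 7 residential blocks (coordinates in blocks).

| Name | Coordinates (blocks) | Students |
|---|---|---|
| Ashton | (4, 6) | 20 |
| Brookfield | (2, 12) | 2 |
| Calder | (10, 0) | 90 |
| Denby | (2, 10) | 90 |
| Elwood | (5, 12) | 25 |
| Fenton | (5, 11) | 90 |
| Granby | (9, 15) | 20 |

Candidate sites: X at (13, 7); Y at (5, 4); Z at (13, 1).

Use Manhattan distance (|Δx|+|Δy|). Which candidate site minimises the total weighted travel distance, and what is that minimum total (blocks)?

Total weighted distance at each candidate:
  X (13, 7): total = 4037
  Y (5, 4): total = 2832
  Z (13, 1): total = 4939
Minimum is at Y with total 2832 blocks.

Y, total 2832 blocks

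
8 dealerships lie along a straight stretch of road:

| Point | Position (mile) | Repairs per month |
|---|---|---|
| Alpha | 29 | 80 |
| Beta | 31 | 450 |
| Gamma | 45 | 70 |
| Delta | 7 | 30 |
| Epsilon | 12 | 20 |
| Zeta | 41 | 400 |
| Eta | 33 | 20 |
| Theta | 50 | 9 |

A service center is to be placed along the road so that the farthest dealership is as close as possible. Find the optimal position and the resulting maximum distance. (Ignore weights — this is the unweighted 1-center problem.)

location 28.5, max distance 21.5

The 1-center on a line is the midpoint of the two extreme points: leftmost at 7, rightmost at 50.
Optimal location = (7 + 50)/2 = 28.5; maximum distance = (50 − 7)/2 = 21.5.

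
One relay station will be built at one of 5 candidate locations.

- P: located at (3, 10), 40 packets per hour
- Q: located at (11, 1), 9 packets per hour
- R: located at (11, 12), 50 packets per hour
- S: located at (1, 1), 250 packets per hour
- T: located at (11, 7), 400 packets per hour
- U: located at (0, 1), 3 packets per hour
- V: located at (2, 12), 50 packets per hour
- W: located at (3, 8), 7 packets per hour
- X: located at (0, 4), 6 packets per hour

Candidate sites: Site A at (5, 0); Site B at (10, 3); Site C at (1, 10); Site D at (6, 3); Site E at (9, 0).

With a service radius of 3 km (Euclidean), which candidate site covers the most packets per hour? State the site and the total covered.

Site C, covering 97

Coverage radius r = 3 km; a point is covered iff (Δx)²+(Δy)² ≤ 3² = 9.
  Site A (5, 0): covers {none} → 0
  Site B (10, 3): covers {Q} → 9
  Site C (1, 10): covers {P, V, W} → 97
  Site D (6, 3): covers {none} → 0
  Site E (9, 0): covers {Q} → 9
Maximum coverage at Site C: 97 packets per hour.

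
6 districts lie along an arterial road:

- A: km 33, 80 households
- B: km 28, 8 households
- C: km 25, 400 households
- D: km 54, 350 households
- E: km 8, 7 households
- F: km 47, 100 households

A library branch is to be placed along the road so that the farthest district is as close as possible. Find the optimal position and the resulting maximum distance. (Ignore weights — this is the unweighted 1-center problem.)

The 1-center on a line is the midpoint of the two extreme points: leftmost at 8, rightmost at 54.
Optimal location = (8 + 54)/2 = 31; maximum distance = (54 − 8)/2 = 23.

location 31, max distance 23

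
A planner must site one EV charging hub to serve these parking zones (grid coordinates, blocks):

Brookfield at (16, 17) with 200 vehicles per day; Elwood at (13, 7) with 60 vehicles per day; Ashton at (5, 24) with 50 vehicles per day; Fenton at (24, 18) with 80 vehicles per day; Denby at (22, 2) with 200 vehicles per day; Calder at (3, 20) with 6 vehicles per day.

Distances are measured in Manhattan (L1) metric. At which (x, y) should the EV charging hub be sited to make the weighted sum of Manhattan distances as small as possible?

(16, 17)

Manhattan distance separates: Σwᵢ(|x−xᵢ|+|y−yᵢ|) = Σwᵢ|x−xᵢ| + Σwᵢ|y−yᵢ|, so x and y are optimised independently as 1-D weighted medians.
Total weight W = 596; half = 298.
x-coordinate, sorted with cumulative weight:
  x=3 (Calder, w=6) cum 6
  x=5 (Ashton, w=50) cum 56
  x=13 (Elwood, w=60) cum 116
  x=16 (Brookfield, w=200) cum 316  ← median
  x=22 (Denby, w=200) cum 516
  x=24 (Fenton, w=80) cum 596
⇒ x* = 16
y-coordinate, sorted with cumulative weight:
  y=2 (Denby, w=200) cum 200
  y=7 (Elwood, w=60) cum 260
  y=17 (Brookfield, w=200) cum 460  ← median
  y=18 (Fenton, w=80) cum 540
  y=20 (Calder, w=6) cum 546
  y=24 (Ashton, w=50) cum 596
⇒ y* = 17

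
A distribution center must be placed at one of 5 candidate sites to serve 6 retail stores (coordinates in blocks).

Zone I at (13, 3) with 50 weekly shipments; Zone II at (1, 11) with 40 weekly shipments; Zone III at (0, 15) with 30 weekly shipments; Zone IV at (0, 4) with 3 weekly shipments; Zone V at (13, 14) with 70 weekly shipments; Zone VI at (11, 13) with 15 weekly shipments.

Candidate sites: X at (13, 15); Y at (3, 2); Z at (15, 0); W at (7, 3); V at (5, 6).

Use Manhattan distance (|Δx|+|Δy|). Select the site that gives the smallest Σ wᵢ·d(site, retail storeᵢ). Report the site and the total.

Total weighted distance at each candidate:
  X (13, 15): total = 1832
  Y (3, 2): total = 3310
  Z (15, 0): total = 3582
  W (7, 3): total = 2854
  V (5, 6): total = 2666
Minimum is at X with total 1832 blocks.

X, total 1832 blocks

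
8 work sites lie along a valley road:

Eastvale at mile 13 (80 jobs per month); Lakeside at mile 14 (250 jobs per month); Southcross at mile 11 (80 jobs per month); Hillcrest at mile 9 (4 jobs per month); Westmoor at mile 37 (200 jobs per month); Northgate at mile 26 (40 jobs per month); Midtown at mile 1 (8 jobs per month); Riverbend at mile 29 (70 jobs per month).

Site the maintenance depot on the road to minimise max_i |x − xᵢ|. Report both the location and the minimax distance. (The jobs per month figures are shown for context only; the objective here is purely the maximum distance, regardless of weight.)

location 19, max distance 18

The 1-center on a line is the midpoint of the two extreme points: leftmost at 1, rightmost at 37.
Optimal location = (1 + 37)/2 = 19; maximum distance = (37 − 1)/2 = 18.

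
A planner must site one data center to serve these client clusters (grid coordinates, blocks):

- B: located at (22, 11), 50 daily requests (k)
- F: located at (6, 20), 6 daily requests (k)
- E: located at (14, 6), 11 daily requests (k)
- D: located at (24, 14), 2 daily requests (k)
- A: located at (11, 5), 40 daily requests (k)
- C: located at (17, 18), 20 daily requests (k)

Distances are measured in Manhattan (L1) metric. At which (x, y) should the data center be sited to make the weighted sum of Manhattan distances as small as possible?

(17, 11)

Manhattan distance separates: Σwᵢ(|x−xᵢ|+|y−yᵢ|) = Σwᵢ|x−xᵢ| + Σwᵢ|y−yᵢ|, so x and y are optimised independently as 1-D weighted medians.
Total weight W = 129; half = 64.5.
x-coordinate, sorted with cumulative weight:
  x=6 (F, w=6) cum 6
  x=11 (A, w=40) cum 46
  x=14 (E, w=11) cum 57
  x=17 (C, w=20) cum 77  ← median
  x=22 (B, w=50) cum 127
  x=24 (D, w=2) cum 129
⇒ x* = 17
y-coordinate, sorted with cumulative weight:
  y=5 (A, w=40) cum 40
  y=6 (E, w=11) cum 51
  y=11 (B, w=50) cum 101  ← median
  y=14 (D, w=2) cum 103
  y=18 (C, w=20) cum 123
  y=20 (F, w=6) cum 129
⇒ y* = 11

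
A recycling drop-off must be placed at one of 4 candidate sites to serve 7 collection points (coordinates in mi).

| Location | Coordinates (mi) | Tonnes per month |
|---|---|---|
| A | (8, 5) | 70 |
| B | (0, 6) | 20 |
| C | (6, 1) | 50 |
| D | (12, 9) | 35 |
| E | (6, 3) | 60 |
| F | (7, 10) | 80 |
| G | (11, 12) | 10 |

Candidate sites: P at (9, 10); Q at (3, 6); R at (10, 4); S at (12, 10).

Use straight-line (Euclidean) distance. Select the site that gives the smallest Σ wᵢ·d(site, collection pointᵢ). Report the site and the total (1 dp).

Total weighted distance at each candidate:
  P (9, 10): total = 1784.2
  Q (3, 6): total = 1847.6
  R (10, 4): total = 1663.6
  S (12, 10): total = 2252.6
Minimum is at R with total 1663.6 mi.

R, total 1663.6 mi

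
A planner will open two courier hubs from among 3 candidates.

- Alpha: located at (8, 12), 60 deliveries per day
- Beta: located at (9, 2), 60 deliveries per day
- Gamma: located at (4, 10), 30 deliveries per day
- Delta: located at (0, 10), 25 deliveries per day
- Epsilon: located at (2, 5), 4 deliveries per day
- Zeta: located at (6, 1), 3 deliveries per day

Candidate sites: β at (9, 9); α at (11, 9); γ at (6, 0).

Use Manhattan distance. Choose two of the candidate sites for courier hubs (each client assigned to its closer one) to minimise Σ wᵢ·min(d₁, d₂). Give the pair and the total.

Evaluate every pair (each demand assigned to the nearer of the two):
  {β, γ}: total = 1009
  {β, α}: total = 1167
  {α, γ}: total = 1239
Best pair: {β, γ} with total 1009.

{β, γ}, total 1009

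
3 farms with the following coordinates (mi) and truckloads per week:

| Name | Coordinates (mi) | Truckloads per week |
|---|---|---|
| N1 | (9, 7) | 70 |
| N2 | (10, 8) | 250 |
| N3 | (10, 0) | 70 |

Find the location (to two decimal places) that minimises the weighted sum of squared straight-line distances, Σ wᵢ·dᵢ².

(9.82, 6.38)

The minimiser of Σwᵢ‖p−pᵢ‖² is the weighted centroid p* = (Σwᵢpᵢ)/(Σwᵢ).
Σwᵢ = 390.
Σwᵢxᵢ = 70·9 + 250·10 + 70·10 = 3830.
Σwᵢyᵢ = 70·7 + 250·8 + 70·0 = 2490.
x* = 3830/390 = 9.82, y* = 2490/390 = 6.38.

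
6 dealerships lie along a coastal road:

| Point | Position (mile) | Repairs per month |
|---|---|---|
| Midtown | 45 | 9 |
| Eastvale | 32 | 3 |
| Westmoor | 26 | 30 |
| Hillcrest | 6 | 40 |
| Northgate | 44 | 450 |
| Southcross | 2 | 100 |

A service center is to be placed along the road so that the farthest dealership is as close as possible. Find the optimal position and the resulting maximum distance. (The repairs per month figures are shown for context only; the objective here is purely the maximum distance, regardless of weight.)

The 1-center on a line is the midpoint of the two extreme points: leftmost at 2, rightmost at 45.
Optimal location = (2 + 45)/2 = 23.5; maximum distance = (45 − 2)/2 = 21.5.

location 23.5, max distance 21.5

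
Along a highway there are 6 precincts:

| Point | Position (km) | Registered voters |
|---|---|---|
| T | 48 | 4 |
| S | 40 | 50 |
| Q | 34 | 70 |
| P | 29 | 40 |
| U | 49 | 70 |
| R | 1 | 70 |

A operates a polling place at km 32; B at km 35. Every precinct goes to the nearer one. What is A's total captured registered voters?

110

The indifferent point is the midpoint (32+35)/2 = 33.5; precincts left of it (closer to A at 32) go to A, those right go to B.
  R at 1 (w=70) → A
  P at 29 (w=40) → A
  Q at 34 (w=70) → B
  S at 40 (w=50) → B
  T at 48 (w=4) → B
  U at 49 (w=70) → B
A captures 110; B captures 194.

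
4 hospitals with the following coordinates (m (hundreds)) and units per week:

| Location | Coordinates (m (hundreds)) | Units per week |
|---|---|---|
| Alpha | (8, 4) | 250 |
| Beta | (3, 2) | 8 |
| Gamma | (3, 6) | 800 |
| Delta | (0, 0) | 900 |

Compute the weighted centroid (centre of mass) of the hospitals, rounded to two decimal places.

(2.26, 2.97)

The minimiser of Σwᵢ‖p−pᵢ‖² is the weighted centroid p* = (Σwᵢpᵢ)/(Σwᵢ).
Σwᵢ = 1958.
Σwᵢxᵢ = 250·8 + 8·3 + 800·3 + 900·0 = 4424.
Σwᵢyᵢ = 250·4 + 8·2 + 800·6 + 900·0 = 5816.
x* = 4424/1958 = 2.26, y* = 5816/1958 = 2.97.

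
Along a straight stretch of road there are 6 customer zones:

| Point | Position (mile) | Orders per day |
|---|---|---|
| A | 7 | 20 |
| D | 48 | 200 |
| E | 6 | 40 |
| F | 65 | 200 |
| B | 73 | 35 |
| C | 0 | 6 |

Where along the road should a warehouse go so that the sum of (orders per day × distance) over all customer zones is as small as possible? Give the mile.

For a sum of weighted absolute distances on a line, the optimum is the weighted median (not the mean). Total weight W = 501; half-weight = 250.5.
Sort by position and accumulate weight:
  mile 0 (C, w=6) → cum 6
  mile 6 (E, w=40) → cum 46
  mile 7 (A, w=20) → cum 66
  mile 48 (D, w=200) → cum 266  ≥ 250.5 → median here
  mile 65 (F, w=200) → cum 466
  mile 73 (B, w=35) → cum 501
Optimal location: mile 48.

x = 48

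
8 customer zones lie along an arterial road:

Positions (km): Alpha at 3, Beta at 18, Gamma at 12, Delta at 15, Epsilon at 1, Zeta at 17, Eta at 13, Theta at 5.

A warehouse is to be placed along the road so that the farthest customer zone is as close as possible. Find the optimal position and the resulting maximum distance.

The 1-center on a line is the midpoint of the two extreme points: leftmost at 1, rightmost at 18.
Optimal location = (1 + 18)/2 = 9.5; maximum distance = (18 − 1)/2 = 8.5.

location 9.5, max distance 8.5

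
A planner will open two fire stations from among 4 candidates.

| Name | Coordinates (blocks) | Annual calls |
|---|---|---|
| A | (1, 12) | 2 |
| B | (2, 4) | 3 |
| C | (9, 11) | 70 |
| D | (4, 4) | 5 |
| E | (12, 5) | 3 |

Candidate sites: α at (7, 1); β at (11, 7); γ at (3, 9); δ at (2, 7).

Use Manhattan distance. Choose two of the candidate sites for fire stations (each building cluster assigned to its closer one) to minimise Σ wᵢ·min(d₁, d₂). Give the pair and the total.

Evaluate every pair (each demand assigned to the nearer of the two):
  {β, δ}: total = 475
  {β, γ}: total = 487
  {α, β}: total = 513
  {γ, δ}: total = 640
  {α, γ}: total = 645
  {α, δ}: total = 843
Best pair: {β, δ} with total 475.

{β, δ}, total 475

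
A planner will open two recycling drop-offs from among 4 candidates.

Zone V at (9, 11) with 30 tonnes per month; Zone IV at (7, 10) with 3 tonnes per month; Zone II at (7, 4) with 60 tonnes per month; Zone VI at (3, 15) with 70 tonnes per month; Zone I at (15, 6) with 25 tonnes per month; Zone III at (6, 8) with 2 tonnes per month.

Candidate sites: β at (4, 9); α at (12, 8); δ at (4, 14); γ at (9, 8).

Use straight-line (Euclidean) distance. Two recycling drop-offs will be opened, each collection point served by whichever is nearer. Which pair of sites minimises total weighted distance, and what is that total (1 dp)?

Evaluate every pair (each demand assigned to the nearer of the two):
  {δ, γ}: total = 629.9
  {α, δ}: total = 727.6
  {β, δ}: total = 909.4
  {β, γ}: total = 955.2
  {β, α}: total = 1007.0
  {α, γ}: total = 1108.3
Best pair: {δ, γ} with total 629.9.

{δ, γ}, total 629.9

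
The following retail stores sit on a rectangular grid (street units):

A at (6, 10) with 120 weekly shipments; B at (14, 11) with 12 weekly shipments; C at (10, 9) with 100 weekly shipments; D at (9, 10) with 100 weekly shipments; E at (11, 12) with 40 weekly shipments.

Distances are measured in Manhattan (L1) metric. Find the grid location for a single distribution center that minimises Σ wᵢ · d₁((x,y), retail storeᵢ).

Manhattan distance separates: Σwᵢ(|x−xᵢ|+|y−yᵢ|) = Σwᵢ|x−xᵢ| + Σwᵢ|y−yᵢ|, so x and y are optimised independently as 1-D weighted medians.
Total weight W = 372; half = 186.
x-coordinate, sorted with cumulative weight:
  x=6 (A, w=120) cum 120
  x=9 (D, w=100) cum 220  ← median
  x=10 (C, w=100) cum 320
  x=11 (E, w=40) cum 360
  x=14 (B, w=12) cum 372
⇒ x* = 9
y-coordinate, sorted with cumulative weight:
  y=9 (C, w=100) cum 100
  y=10 (A, w=120) cum 220  ← median
  y=10 (D, w=100) cum 320
  y=11 (B, w=12) cum 332
  y=12 (E, w=40) cum 372
⇒ y* = 10

(9, 10)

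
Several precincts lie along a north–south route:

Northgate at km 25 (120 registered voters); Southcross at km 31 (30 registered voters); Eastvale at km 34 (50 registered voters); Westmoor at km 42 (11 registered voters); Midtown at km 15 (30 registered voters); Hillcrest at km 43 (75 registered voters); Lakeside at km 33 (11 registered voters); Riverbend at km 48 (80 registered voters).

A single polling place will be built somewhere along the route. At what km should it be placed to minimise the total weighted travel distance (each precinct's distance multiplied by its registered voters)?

For a sum of weighted absolute distances on a line, the optimum is the weighted median (not the mean). Total weight W = 407; half-weight = 203.5.
Sort by position and accumulate weight:
  km 15 (Midtown, w=30) → cum 30
  km 25 (Northgate, w=120) → cum 150
  km 31 (Southcross, w=30) → cum 180
  km 33 (Lakeside, w=11) → cum 191
  km 34 (Eastvale, w=50) → cum 241  ≥ 203.5 → median here
  km 42 (Westmoor, w=11) → cum 252
  km 43 (Hillcrest, w=75) → cum 327
  km 48 (Riverbend, w=80) → cum 407
Optimal location: km 34.

x = 34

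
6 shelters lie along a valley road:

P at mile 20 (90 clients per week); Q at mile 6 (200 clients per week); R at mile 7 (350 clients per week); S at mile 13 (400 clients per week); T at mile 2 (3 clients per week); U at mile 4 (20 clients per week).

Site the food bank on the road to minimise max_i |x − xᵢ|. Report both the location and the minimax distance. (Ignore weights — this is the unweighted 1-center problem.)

The 1-center on a line is the midpoint of the two extreme points: leftmost at 2, rightmost at 20.
Optimal location = (2 + 20)/2 = 11; maximum distance = (20 − 2)/2 = 9.

location 11, max distance 9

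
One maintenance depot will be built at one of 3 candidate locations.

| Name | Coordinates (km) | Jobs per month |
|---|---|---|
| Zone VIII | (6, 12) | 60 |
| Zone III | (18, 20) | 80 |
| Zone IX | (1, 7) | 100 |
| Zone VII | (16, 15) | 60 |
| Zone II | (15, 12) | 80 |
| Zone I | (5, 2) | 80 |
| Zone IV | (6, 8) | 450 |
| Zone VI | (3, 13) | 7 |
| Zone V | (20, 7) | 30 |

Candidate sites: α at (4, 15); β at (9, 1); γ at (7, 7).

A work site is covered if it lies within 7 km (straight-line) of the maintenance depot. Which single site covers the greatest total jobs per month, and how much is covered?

Coverage radius r = 7 km; a point is covered iff (Δx)²+(Δy)² ≤ 7² = 49.
  α (4, 15): covers {Zone VIII, Zone VI} → 67
  β (9, 1): covers {Zone I} → 80
  γ (7, 7): covers {Zone VIII, Zone IX, Zone I, Zone IV} → 690
Maximum coverage at γ: 690 jobs per month.

γ, covering 690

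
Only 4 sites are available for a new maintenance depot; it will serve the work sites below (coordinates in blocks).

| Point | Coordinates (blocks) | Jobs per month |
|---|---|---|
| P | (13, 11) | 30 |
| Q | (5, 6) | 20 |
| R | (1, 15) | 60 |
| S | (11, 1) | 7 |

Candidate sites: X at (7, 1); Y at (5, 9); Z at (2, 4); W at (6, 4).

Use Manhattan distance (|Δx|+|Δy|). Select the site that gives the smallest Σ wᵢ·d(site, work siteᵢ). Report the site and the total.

Y, total 1058 blocks

Total weighted distance at each candidate:
  X (7, 1): total = 1848
  Y (5, 9): total = 1058
  Z (2, 4): total = 1444
  W (6, 4): total = 1496
Minimum is at Y with total 1058 blocks.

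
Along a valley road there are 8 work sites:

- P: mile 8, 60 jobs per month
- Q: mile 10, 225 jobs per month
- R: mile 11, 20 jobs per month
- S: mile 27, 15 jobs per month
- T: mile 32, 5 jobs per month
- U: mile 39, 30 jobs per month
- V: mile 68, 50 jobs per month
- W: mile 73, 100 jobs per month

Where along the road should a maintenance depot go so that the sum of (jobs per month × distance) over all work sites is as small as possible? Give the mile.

For a sum of weighted absolute distances on a line, the optimum is the weighted median (not the mean). Total weight W = 505; half-weight = 252.5.
Sort by position and accumulate weight:
  mile 8 (P, w=60) → cum 60
  mile 10 (Q, w=225) → cum 285  ≥ 252.5 → median here
  mile 11 (R, w=20) → cum 305
  mile 27 (S, w=15) → cum 320
  mile 32 (T, w=5) → cum 325
  mile 39 (U, w=30) → cum 355
  mile 68 (V, w=50) → cum 405
  mile 73 (W, w=100) → cum 505
Optimal location: mile 10.

x = 10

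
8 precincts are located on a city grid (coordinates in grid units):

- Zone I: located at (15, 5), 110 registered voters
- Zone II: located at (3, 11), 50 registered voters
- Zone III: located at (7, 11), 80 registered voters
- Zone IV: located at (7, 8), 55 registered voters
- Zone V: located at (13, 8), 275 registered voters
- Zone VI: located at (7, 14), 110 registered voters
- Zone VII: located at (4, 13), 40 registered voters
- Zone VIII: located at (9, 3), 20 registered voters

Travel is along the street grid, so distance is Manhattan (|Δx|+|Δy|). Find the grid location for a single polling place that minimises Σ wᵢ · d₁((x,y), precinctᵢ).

(13, 8)

Manhattan distance separates: Σwᵢ(|x−xᵢ|+|y−yᵢ|) = Σwᵢ|x−xᵢ| + Σwᵢ|y−yᵢ|, so x and y are optimised independently as 1-D weighted medians.
Total weight W = 740; half = 370.
x-coordinate, sorted with cumulative weight:
  x=3 (Zone II, w=50) cum 50
  x=4 (Zone VII, w=40) cum 90
  x=7 (Zone III, w=80) cum 170
  x=7 (Zone IV, w=55) cum 225
  x=7 (Zone VI, w=110) cum 335
  x=9 (Zone VIII, w=20) cum 355
  x=13 (Zone V, w=275) cum 630  ← median
  x=15 (Zone I, w=110) cum 740
⇒ x* = 13
y-coordinate, sorted with cumulative weight:
  y=3 (Zone VIII, w=20) cum 20
  y=5 (Zone I, w=110) cum 130
  y=8 (Zone IV, w=55) cum 185
  y=8 (Zone V, w=275) cum 460  ← median
  y=11 (Zone II, w=50) cum 510
  y=11 (Zone III, w=80) cum 590
  y=13 (Zone VII, w=40) cum 630
  y=14 (Zone VI, w=110) cum 740
⇒ y* = 8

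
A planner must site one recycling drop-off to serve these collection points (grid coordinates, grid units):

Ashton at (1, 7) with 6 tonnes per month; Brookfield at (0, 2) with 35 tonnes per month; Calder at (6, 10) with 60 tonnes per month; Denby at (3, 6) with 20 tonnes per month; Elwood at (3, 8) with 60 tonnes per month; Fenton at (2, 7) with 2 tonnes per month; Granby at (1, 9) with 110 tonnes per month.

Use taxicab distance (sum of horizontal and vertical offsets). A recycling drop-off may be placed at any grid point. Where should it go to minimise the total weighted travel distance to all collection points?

Manhattan distance separates: Σwᵢ(|x−xᵢ|+|y−yᵢ|) = Σwᵢ|x−xᵢ| + Σwᵢ|y−yᵢ|, so x and y are optimised independently as 1-D weighted medians.
Total weight W = 293; half = 146.5.
x-coordinate, sorted with cumulative weight:
  x=0 (Brookfield, w=35) cum 35
  x=1 (Ashton, w=6) cum 41
  x=1 (Granby, w=110) cum 151  ← median
  x=2 (Fenton, w=2) cum 153
  x=3 (Denby, w=20) cum 173
  x=3 (Elwood, w=60) cum 233
  x=6 (Calder, w=60) cum 293
⇒ x* = 1
y-coordinate, sorted with cumulative weight:
  y=2 (Brookfield, w=35) cum 35
  y=6 (Denby, w=20) cum 55
  y=7 (Ashton, w=6) cum 61
  y=7 (Fenton, w=2) cum 63
  y=8 (Elwood, w=60) cum 123
  y=9 (Granby, w=110) cum 233  ← median
  y=10 (Calder, w=60) cum 293
⇒ y* = 9

(1, 9)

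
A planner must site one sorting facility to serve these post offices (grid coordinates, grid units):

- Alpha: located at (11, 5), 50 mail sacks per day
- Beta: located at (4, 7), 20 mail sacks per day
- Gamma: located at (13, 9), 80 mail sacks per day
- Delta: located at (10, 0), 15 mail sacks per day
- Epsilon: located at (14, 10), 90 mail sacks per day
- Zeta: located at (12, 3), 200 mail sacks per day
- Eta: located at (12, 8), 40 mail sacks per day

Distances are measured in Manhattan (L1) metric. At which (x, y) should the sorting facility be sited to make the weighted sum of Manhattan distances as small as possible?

(12, 5)

Manhattan distance separates: Σwᵢ(|x−xᵢ|+|y−yᵢ|) = Σwᵢ|x−xᵢ| + Σwᵢ|y−yᵢ|, so x and y are optimised independently as 1-D weighted medians.
Total weight W = 495; half = 247.5.
x-coordinate, sorted with cumulative weight:
  x=4 (Beta, w=20) cum 20
  x=10 (Delta, w=15) cum 35
  x=11 (Alpha, w=50) cum 85
  x=12 (Zeta, w=200) cum 285  ← median
  x=12 (Eta, w=40) cum 325
  x=13 (Gamma, w=80) cum 405
  x=14 (Epsilon, w=90) cum 495
⇒ x* = 12
y-coordinate, sorted with cumulative weight:
  y=0 (Delta, w=15) cum 15
  y=3 (Zeta, w=200) cum 215
  y=5 (Alpha, w=50) cum 265  ← median
  y=7 (Beta, w=20) cum 285
  y=8 (Eta, w=40) cum 325
  y=9 (Gamma, w=80) cum 405
  y=10 (Epsilon, w=90) cum 495
⇒ y* = 5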